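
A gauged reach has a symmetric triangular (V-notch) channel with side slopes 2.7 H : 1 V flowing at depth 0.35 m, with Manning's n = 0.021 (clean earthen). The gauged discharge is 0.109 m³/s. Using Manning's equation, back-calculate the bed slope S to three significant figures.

A = z·y² = 2.7×0.35² = 0.3308 m²
P = 2y√(1+z²) = 2×0.35×√(1+2.7²) = 2.015 m
R = A/P = 0.3308/2.015 = 0.1641 m
S = (Q·n / (1·A·R^(2/3)))² = (0.109×0.021 / (1×0.3308×0.2997))² = 0.0005331

0.000533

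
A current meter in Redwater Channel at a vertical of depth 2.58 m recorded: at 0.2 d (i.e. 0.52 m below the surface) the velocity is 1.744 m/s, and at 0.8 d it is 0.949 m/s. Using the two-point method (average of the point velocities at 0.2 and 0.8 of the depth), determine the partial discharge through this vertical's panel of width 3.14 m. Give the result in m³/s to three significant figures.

v̄ = (1.744 + 0.949) / 2 = 1.347 m/s
q = v̄ × d × w = 1.347 × 2.58 × 3.14 = 10.91 m³/s

10.9 m³/s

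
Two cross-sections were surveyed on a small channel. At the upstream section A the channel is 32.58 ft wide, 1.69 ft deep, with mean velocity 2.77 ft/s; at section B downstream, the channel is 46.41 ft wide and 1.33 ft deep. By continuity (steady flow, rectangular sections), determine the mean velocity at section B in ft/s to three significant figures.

Q = A₁V₁ = (32.58×1.69) × 2.77 = 152.5 ft³/s
A₂ = 46.41 × 1.33 = 61.73 ft²
V₂ = Q/A₂ = 152.5/61.73 = 2.471 ft/s

2.47 ft/s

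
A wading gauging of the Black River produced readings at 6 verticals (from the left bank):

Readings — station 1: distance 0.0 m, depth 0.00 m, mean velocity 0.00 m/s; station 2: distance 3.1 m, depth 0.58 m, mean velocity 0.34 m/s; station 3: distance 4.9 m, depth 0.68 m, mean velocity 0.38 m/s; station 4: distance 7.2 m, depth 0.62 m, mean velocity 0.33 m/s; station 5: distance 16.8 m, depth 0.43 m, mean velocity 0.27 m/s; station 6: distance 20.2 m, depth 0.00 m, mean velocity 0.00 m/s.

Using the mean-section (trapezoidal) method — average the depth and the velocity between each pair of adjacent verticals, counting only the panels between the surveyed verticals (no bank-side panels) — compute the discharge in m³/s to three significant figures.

2.70 m³/s

Panel 1-2: Δb = 3.1 m, d̄ = (0.00+0.58)/2 = 0.29, v̄ = (0.00+0.34)/2 = 0.17 → q = 3.1×0.29×0.17 = 0.1528 m³/s
Panel 2-3: Δb = 1.8 m, d̄ = (0.58+0.68)/2 = 0.63, v̄ = (0.34+0.38)/2 = 0.36 → q = 1.8×0.63×0.36 = 0.4082 m³/s
Panel 3-4: Δb = 2.3 m, d̄ = (0.68+0.62)/2 = 0.65, v̄ = (0.38+0.33)/2 = 0.355 → q = 2.3×0.65×0.355 = 0.5307 m³/s
Panel 4-5: Δb = 9.6 m, d̄ = (0.62+0.43)/2 = 0.525, v̄ = (0.33+0.27)/2 = 0.3 → q = 9.6×0.525×0.3 = 1.512 m³/s
Panel 5-6: Δb = 3.4 m, d̄ = (0.43+0.00)/2 = 0.215, v̄ = (0.27+0.00)/2 = 0.135 → q = 3.4×0.215×0.135 = 0.09869 m³/s
Q = Σ q = 2.702 m³/s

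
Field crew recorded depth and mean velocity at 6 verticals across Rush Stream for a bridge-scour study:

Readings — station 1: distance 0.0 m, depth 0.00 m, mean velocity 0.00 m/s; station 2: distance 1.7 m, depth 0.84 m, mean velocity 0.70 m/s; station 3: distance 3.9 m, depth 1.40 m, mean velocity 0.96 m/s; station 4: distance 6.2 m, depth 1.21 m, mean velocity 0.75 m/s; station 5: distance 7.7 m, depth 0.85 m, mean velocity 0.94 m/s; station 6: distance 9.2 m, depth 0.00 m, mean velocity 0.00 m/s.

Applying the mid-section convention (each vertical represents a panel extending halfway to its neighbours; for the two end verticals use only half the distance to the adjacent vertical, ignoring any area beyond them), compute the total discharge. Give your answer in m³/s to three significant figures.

7.09 m³/s

w_2 = (3.9 − 0.0)/2 = 1.95 m; q_2 = 0.70 × 0.84 × 1.95 = 1.147 m³/s
w_3 = (6.2 − 1.7)/2 = 2.25 m; q_3 = 0.96 × 1.40 × 2.25 = 3.024 m³/s
w_4 = (7.7 − 3.9)/2 = 1.9 m; q_4 = 0.75 × 1.21 × 1.9 = 1.724 m³/s
w_5 = (9.2 − 6.2)/2 = 1.5 m; q_5 = 0.94 × 0.85 × 1.5 = 1.199 m³/s
Stations 1, 6 contribute zero (depth or velocity is 0).
Q = Σ qᵢ = 7.093 m³/s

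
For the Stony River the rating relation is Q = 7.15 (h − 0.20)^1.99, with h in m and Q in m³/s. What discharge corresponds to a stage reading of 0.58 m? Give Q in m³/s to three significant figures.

Q = 7.15 × (0.58 − 0.20)^1.99 = 7.15 × 0.38^1.99 = 1.042 m³/s

1.04 m³/s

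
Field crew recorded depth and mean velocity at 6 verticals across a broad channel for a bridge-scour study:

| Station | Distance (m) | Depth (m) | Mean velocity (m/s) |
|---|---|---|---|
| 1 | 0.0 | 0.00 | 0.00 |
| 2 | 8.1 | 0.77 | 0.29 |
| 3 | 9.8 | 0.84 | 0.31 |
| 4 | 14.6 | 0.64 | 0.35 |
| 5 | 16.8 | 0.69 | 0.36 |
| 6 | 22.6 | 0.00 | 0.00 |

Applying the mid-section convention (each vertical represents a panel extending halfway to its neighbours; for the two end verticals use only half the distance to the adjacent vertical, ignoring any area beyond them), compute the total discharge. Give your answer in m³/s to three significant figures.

w_2 = (9.8 − 0.0)/2 = 4.9 m; q_2 = 0.29 × 0.77 × 4.9 = 1.094 m³/s
w_3 = (14.6 − 8.1)/2 = 3.25 m; q_3 = 0.31 × 0.84 × 3.25 = 0.8463 m³/s
w_4 = (16.8 − 9.8)/2 = 3.5 m; q_4 = 0.35 × 0.64 × 3.5 = 0.7840 m³/s
w_5 = (22.6 − 14.6)/2 = 4 m; q_5 = 0.36 × 0.69 × 4 = 0.9936 m³/s
Stations 1, 6 contribute zero (depth or velocity is 0).
Q = Σ qᵢ = 3.718 m³/s

3.72 m³/s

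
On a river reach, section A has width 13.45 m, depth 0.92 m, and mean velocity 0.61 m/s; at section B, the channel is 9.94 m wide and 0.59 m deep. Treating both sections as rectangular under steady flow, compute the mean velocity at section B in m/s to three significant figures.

1.29 m/s

Q = A₁V₁ = (13.45×0.92) × 0.61 = 7.548 m³/s
A₂ = 9.94 × 0.59 = 5.865 m²
V₂ = Q/A₂ = 7.548/5.865 = 1.287 m/s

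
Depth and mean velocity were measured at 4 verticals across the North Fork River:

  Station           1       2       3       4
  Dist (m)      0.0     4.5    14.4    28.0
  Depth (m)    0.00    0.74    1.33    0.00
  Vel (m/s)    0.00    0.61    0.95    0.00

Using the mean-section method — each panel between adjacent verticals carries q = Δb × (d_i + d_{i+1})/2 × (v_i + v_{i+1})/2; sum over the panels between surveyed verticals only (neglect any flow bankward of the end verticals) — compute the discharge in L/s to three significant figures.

12800 L/s

Panel 1-2: Δb = 4.5 m, d̄ = (0.00+0.74)/2 = 0.37, v̄ = (0.00+0.61)/2 = 0.305 → q = 4.5×0.37×0.305 = 0.5078 m³/s
Panel 2-3: Δb = 9.9 m, d̄ = (0.74+1.33)/2 = 1.035, v̄ = (0.61+0.95)/2 = 0.78 → q = 9.9×1.035×0.78 = 7.992 m³/s
Panel 3-4: Δb = 13.6 m, d̄ = (1.33+0.00)/2 = 0.665, v̄ = (0.95+0.00)/2 = 0.475 → q = 13.6×0.665×0.475 = 4.296 m³/s
Q = Σ q = 12.80 m³/s
= 12.80 × 1000 = 12800 L/s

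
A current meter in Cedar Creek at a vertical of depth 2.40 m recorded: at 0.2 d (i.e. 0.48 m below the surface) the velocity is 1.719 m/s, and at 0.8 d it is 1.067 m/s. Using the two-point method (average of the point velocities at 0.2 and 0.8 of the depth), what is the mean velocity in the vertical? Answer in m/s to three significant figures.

v̄ = (1.719 + 1.067) / 2 = 1.393 m/s

1.39 m/s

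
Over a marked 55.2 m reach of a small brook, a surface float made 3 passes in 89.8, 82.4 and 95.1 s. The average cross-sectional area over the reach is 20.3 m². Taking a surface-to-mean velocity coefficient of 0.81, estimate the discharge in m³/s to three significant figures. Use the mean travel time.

t̄ = (89.8 + 82.4 + 95.1) / 3 = 89.1 s
v_surface = L / t̄ = 55.2 / 89.1 = 0.6195 m/s
v_mean = 0.81 × 0.6195 = 0.5018 m/s
Q = A × v_mean = 20.3 × 0.5018 = 10.19 m³/s

10.2 m³/s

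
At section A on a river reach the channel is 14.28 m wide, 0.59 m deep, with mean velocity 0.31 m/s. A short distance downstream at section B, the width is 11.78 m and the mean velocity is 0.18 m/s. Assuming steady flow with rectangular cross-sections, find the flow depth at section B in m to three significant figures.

Q = A₁V₁ = (14.28×0.59) × 0.31 = 2.612 m³/s
d₂ = Q/(b₂ V₂) = 2.612/(11.78×0.18) = 1.232 m

1.23 m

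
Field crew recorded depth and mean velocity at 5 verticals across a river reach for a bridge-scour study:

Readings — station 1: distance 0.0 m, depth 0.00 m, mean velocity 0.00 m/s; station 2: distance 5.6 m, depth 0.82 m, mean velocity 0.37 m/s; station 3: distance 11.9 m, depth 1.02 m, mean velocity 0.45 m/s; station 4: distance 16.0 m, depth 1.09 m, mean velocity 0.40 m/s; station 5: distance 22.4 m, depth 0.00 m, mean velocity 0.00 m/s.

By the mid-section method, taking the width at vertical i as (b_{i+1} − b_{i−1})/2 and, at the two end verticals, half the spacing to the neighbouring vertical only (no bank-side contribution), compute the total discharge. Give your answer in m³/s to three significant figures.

6.48 m³/s

w_2 = (11.9 − 0.0)/2 = 5.95 m; q_2 = 0.37 × 0.82 × 5.95 = 1.805 m³/s
w_3 = (16.0 − 5.6)/2 = 5.2 m; q_3 = 0.45 × 1.02 × 5.2 = 2.387 m³/s
w_4 = (22.4 − 11.9)/2 = 5.25 m; q_4 = 0.40 × 1.09 × 5.25 = 2.289 m³/s
Stations 1, 5 contribute zero (depth or velocity is 0).
Q = Σ qᵢ = 6.481 m³/s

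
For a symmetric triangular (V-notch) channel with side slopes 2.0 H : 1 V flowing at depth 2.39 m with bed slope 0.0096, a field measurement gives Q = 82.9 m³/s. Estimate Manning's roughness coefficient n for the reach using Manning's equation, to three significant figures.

A = z·y² = 2.0×2.39² = 11.42 m²
P = 2y√(1+z²) = 2×2.39×√(1+2.0²) = 10.69 m
R = A/P = 11.42/10.69 = 1.069 m
n = (1/Q)·A·R^(2/3)·S^(1/2) = (1/82.9) × 11.42 × 1.045 × 0.09798 = 0.01412

0.0141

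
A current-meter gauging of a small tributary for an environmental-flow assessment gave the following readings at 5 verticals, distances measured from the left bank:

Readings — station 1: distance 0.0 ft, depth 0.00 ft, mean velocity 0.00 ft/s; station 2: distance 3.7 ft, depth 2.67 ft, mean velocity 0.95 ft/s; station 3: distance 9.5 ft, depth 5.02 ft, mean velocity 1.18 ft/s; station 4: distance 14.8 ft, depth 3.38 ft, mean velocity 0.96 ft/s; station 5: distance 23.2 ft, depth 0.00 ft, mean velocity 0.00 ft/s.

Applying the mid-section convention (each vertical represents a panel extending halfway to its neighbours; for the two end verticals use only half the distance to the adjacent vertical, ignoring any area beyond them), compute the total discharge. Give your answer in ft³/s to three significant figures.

w_2 = (9.5 − 0.0)/2 = 4.75 ft; q_2 = 0.95 × 2.67 × 4.75 = 12.05 ft³/s
w_3 = (14.8 − 3.7)/2 = 5.55 ft; q_3 = 1.18 × 5.02 × 5.55 = 32.88 ft³/s
w_4 = (23.2 − 9.5)/2 = 6.85 ft; q_4 = 0.96 × 3.38 × 6.85 = 22.23 ft³/s
Stations 1, 5 contribute zero (depth or velocity is 0).
Q = Σ qᵢ = 67.15 ft³/s

67.2 ft³/s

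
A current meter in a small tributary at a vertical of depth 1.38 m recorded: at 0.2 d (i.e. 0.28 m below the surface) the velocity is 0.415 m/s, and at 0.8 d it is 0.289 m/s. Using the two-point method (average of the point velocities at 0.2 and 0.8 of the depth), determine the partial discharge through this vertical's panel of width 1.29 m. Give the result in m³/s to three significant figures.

v̄ = (0.415 + 0.289) / 2 = 0.3520 m/s
q = v̄ × d × w = 0.3520 × 1.38 × 1.29 = 0.6266 m³/s

0.627 m³/s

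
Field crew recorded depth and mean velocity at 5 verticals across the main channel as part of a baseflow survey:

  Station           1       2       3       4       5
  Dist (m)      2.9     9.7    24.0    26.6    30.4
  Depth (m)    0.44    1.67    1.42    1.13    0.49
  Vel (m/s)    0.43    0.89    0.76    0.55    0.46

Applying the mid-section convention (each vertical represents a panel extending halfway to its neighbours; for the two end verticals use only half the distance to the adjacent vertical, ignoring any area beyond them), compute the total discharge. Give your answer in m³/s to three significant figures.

w_1 = (9.7 − 2.9)/2 = 3.4 m; q_1 = 0.43 × 0.44 × 3.4 = 0.6433 m³/s
w_2 = (24.0 − 2.9)/2 = 10.55 m; q_2 = 0.89 × 1.67 × 10.55 = 15.68 m³/s
w_3 = (26.6 − 9.7)/2 = 8.45 m; q_3 = 0.76 × 1.42 × 8.45 = 9.119 m³/s
w_4 = (30.4 − 24.0)/2 = 3.2 m; q_4 = 0.55 × 1.13 × 3.2 = 1.989 m³/s
w_5 = (30.4 − 26.6)/2 = 1.9 m; q_5 = 0.46 × 0.49 × 1.9 = 0.4283 m³/s
Q = Σ qᵢ = 27.86 m³/s

27.9 m³/s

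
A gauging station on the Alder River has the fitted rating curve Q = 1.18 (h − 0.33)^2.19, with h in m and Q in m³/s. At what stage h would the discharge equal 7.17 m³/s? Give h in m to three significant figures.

h − h₀ = (Q/C)^(1/b) = (7.17/1.18)^(1/2.19) = 2.279 m
h = 0.33 + 2.279 = 2.609 m

2.61 m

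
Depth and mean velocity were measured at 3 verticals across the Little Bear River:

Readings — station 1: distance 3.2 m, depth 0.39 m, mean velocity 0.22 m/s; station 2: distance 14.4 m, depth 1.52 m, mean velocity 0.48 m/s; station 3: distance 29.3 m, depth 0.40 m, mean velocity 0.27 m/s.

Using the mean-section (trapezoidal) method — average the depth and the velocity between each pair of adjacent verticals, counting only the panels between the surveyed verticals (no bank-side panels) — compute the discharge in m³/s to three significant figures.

Panel 1-2: Δb = 11.2 m, d̄ = (0.39+1.52)/2 = 0.955, v̄ = (0.22+0.48)/2 = 0.35 → q = 11.2×0.955×0.35 = 3.744 m³/s
Panel 2-3: Δb = 14.9 m, d̄ = (1.52+0.40)/2 = 0.96, v̄ = (0.48+0.27)/2 = 0.375 → q = 14.9×0.96×0.375 = 5.364 m³/s
Q = Σ q = 9.108 m³/s

9.11 m³/s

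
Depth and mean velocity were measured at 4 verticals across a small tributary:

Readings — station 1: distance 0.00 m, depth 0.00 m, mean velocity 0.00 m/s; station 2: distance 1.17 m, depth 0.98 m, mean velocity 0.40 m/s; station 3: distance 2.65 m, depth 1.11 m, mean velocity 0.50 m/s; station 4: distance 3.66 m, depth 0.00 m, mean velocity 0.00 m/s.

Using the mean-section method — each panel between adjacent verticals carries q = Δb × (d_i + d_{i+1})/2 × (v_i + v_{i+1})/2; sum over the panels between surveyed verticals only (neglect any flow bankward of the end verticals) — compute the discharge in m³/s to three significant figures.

0.951 m³/s

Panel 1-2: Δb = 1.17 m, d̄ = (0.00+0.98)/2 = 0.49, v̄ = (0.00+0.40)/2 = 0.2 → q = 1.17×0.49×0.2 = 0.1147 m³/s
Panel 2-3: Δb = 1.48 m, d̄ = (0.98+1.11)/2 = 1.045, v̄ = (0.40+0.50)/2 = 0.45 → q = 1.48×1.045×0.45 = 0.6960 m³/s
Panel 3-4: Δb = 1.01 m, d̄ = (1.11+0.00)/2 = 0.555, v̄ = (0.50+0.00)/2 = 0.25 → q = 1.01×0.555×0.25 = 0.1401 m³/s
Q = Σ q = 0.9508 m³/s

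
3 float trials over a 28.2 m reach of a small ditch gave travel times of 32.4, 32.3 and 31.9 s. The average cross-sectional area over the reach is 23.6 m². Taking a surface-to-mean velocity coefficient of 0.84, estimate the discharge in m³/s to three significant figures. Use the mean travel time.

t̄ = (32.4 + 32.3 + 31.9) / 3 = 32.2 s
v_surface = L / t̄ = 28.2 / 32.2 = 0.8758 m/s
v_mean = 0.84 × 0.8758 = 0.7357 m/s
Q = A × v_mean = 23.6 × 0.7357 = 17.36 m³/s

17.4 m³/s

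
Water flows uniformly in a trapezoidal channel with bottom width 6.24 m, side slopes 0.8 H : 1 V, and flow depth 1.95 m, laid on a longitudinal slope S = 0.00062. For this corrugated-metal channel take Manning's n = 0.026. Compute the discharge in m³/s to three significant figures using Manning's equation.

17.8 m³/s

A = (b + z·y)·y = (6.24 + 0.8×1.95)×1.95 = 15.21 m²
P = b + 2y√(1+z²) = 6.24 + 2×1.95×√(1+0.8²) = 11.23 m
R = A/P = 15.21/11.23 = 1.354 m
Q = (1/n)·A·R^(2/3)·S^(1/2) = (1/0.026) × 15.21 × 1.354^(2/3) × 0.00062^(1/2) = 17.83 m³/s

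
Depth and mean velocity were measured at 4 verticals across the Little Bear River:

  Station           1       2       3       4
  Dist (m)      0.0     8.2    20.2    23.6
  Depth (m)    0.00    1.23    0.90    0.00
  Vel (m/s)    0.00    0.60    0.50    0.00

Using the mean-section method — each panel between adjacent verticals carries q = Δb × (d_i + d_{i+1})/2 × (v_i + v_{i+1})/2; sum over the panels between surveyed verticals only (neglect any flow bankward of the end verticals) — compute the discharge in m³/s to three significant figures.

Panel 1-2: Δb = 8.2 m, d̄ = (0.00+1.23)/2 = 0.615, v̄ = (0.00+0.60)/2 = 0.3 → q = 8.2×0.615×0.3 = 1.513 m³/s
Panel 2-3: Δb = 12 m, d̄ = (1.23+0.90)/2 = 1.065, v̄ = (0.60+0.50)/2 = 0.55 → q = 12×1.065×0.55 = 7.029 m³/s
Panel 3-4: Δb = 3.4 m, d̄ = (0.90+0.00)/2 = 0.45, v̄ = (0.50+0.00)/2 = 0.25 → q = 3.4×0.45×0.25 = 0.3825 m³/s
Q = Σ q = 8.924 m³/s

8.92 m³/s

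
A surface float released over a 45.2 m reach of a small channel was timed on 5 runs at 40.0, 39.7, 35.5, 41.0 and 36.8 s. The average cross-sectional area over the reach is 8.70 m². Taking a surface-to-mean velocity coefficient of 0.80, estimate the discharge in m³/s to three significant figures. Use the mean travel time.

t̄ = (40.0 + 39.7 + 35.5 + 41.0 + 36.8) / 5 = 38.6 s
v_surface = L / t̄ = 45.2 / 38.6 = 1.171 m/s
v_mean = 0.80 × 1.171 = 0.9368 m/s
Q = A × v_mean = 8.70 × 0.9368 = 8.150 m³/s

8.15 m³/s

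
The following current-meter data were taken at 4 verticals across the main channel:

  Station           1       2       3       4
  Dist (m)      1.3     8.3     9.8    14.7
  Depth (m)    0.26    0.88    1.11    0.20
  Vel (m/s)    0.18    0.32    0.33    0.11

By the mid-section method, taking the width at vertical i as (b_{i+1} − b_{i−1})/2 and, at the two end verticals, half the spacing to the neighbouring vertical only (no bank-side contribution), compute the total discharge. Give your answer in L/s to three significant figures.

w_1 = (8.3 − 1.3)/2 = 3.5 m; q_1 = 0.18 × 0.26 × 3.5 = 0.1638 m³/s
w_2 = (9.8 − 1.3)/2 = 4.25 m; q_2 = 0.32 × 0.88 × 4.25 = 1.197 m³/s
w_3 = (14.7 − 8.3)/2 = 3.2 m; q_3 = 0.33 × 1.11 × 3.2 = 1.172 m³/s
w_4 = (14.7 − 9.8)/2 = 2.45 m; q_4 = 0.11 × 0.20 × 2.45 = 0.05390 m³/s
Q = Σ qᵢ = 2.587 m³/s
= 2.587 × 1000 = 2587 L/s

2590 L/s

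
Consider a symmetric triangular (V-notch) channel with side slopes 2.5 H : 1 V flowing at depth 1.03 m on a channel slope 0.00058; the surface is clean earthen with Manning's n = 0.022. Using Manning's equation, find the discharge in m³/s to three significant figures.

A = z·y² = 2.5×1.03² = 2.652 m²
P = 2y√(1+z²) = 2×1.03×√(1+2.5²) = 5.547 m
R = A/P = 2.652/5.547 = 0.4782 m
Q = (1/n)·A·R^(2/3)·S^(1/2) = (1/0.022) × 2.652 × 0.4782^(2/3) × 0.00058^(1/2) = 1.775 m³/s

1.78 m³/s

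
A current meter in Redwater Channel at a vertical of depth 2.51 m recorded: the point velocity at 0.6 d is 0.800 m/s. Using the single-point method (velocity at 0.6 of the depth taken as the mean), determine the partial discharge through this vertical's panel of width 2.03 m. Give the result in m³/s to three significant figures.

v̄ = v₀.₆ = 0.800 m/s
q = v̄ × d × w = 0.8000 × 2.51 × 2.03 = 4.076 m³/s

4.08 m³/s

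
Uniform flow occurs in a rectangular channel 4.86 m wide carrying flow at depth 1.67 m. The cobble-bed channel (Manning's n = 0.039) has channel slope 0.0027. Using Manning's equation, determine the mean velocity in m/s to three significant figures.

A = b·y = 4.86 × 1.67 = 8.116 m²
P = b + 2y = 4.86 + 2×1.67 = 8.200 m
R = A/P = 8.116/8.200 = 0.9898 m
Q = (1/n)·A·R^(2/3)·S^(1/2) = (1/0.039) × 8.116 × 0.9898^(2/3) × 0.0027^(1/2) = 10.74 m³/s
V = Q/A = 10.74/8.116 = 1.323 m/s

1.32 m/s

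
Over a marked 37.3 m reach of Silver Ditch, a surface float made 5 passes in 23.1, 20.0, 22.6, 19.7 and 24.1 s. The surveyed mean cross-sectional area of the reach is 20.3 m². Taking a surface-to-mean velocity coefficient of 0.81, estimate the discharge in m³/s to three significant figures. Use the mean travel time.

t̄ = (23.1 + 20.0 + 22.6 + 19.7 + 24.1) / 5 = 21.9 s
v_surface = L / t̄ = 37.3 / 21.9 = 1.703 m/s
v_mean = 0.81 × 1.703 = 1.380 m/s
Q = A × v_mean = 20.3 × 1.380 = 28.01 m³/s

28.0 m³/s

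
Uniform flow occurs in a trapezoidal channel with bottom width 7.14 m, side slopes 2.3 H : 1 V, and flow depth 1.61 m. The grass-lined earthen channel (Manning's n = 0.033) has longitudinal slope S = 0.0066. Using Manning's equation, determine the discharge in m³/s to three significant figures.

A = (b + z·y)·y = (7.14 + 2.3×1.61)×1.61 = 17.46 m²
P = b + 2y√(1+z²) = 7.14 + 2×1.61×√(1+2.3²) = 15.22 m
R = A/P = 17.46/15.22 = 1.147 m
Q = (1/n)·A·R^(2/3)·S^(1/2) = (1/0.033) × 17.46 × 1.147^(2/3) × 0.0066^(1/2) = 47.10 m³/s

47.1 m³/s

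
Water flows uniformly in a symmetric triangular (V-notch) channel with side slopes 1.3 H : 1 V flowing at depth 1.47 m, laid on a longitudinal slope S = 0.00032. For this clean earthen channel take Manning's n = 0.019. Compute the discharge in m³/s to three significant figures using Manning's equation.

1.84 m³/s

A = z·y² = 1.3×1.47² = 2.809 m²
P = 2y√(1+z²) = 2×1.47×√(1+1.3²) = 4.822 m
R = A/P = 2.809/4.822 = 0.5826 m
Q = (1/n)·A·R^(2/3)·S^(1/2) = (1/0.019) × 2.809 × 0.5826^(2/3) × 0.00032^(1/2) = 1.845 m³/s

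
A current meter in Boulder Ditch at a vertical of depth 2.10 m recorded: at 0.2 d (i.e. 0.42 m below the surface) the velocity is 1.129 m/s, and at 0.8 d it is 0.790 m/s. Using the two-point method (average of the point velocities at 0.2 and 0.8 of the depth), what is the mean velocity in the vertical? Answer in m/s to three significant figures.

0.960 m/s

v̄ = (1.129 + 0.790) / 2 = 0.9595 m/s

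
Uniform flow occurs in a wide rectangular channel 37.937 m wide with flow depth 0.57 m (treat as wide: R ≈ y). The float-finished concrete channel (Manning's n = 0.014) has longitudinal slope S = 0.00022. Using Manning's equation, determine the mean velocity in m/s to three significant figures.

A = b·y = 37.937 × 0.57 = 21.62 m²
Wide channel: R ≈ y = 0.57 m
Q = (1/n)·A·R^(2/3)·S^(1/2) = (1/0.014) × 21.62 × 0.5700^(2/3) × 0.00022^(1/2) = 15.75 m³/s
V = Q/A = 15.75/21.62 = 0.7283 m/s

0.728 m/s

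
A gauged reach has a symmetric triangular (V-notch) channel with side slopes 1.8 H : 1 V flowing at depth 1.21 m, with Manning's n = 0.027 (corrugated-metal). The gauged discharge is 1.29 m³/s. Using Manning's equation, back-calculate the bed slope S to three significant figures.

0.000408

A = z·y² = 1.8×1.21² = 2.635 m²
P = 2y√(1+z²) = 2×1.21×√(1+1.8²) = 4.983 m
R = A/P = 2.635/4.983 = 0.5289 m
S = (Q·n / (1·A·R^(2/3)))² = (1.29×0.027 / (1×2.635×0.6540))² = 0.0004084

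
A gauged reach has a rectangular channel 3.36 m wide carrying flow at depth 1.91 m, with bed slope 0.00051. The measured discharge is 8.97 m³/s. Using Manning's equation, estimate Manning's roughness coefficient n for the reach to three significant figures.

0.0150

A = b·y = 3.36 × 1.91 = 6.418 m²
P = b + 2y = 3.36 + 2×1.91 = 7.180 m
R = A/P = 6.418/7.180 = 0.8938 m
n = (1/Q)·A·R^(2/3)·S^(1/2) = (1/8.97) × 6.418 × 0.9279 × 0.02258 = 0.01499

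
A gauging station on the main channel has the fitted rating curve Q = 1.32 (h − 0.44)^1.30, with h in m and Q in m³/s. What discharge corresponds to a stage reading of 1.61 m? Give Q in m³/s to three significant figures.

Q = 1.32 × (1.61 − 0.44)^1.30 = 1.32 × 1.17^1.30 = 1.619 m³/s

1.62 m³/s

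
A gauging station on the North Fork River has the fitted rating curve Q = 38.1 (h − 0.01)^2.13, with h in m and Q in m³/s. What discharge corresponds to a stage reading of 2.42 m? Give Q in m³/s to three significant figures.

Q = 38.1 × (2.42 − 0.01)^2.13 = 38.1 × 2.41^2.13 = 248.1 m³/s

248 m³/s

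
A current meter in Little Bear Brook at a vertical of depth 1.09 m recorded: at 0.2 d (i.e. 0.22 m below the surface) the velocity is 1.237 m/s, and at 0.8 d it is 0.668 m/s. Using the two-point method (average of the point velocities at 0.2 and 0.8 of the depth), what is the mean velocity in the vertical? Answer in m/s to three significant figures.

v̄ = (1.237 + 0.668) / 2 = 0.9525 m/s

0.953 m/s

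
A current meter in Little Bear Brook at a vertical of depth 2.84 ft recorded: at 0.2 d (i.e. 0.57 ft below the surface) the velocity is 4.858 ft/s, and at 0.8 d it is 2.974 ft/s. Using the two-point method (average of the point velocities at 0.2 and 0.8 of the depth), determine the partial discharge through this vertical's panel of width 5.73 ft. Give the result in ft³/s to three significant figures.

v̄ = (4.858 + 2.974) / 2 = 3.916 ft/s
q = v̄ × d × w = 3.916 × 2.84 × 5.73 = 63.73 ft³/s

63.7 ft³/s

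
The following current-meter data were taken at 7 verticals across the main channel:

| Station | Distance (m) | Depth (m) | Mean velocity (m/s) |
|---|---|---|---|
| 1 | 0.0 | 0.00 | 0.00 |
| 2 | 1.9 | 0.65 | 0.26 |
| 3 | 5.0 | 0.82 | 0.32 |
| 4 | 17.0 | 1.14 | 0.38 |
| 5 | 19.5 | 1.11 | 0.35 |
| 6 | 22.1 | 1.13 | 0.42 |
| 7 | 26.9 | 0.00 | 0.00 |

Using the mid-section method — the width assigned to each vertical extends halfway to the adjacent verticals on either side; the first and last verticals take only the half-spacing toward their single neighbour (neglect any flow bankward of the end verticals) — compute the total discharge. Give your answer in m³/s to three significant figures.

w_2 = (5.0 − 0.0)/2 = 2.5 m; q_2 = 0.26 × 0.65 × 2.5 = 0.4225 m³/s
w_3 = (17.0 − 1.9)/2 = 7.55 m; q_3 = 0.32 × 0.82 × 7.55 = 1.981 m³/s
w_4 = (19.5 − 5.0)/2 = 7.25 m; q_4 = 0.38 × 1.14 × 7.25 = 3.141 m³/s
w_5 = (22.1 − 17.0)/2 = 2.55 m; q_5 = 0.35 × 1.11 × 2.55 = 0.9907 m³/s
w_6 = (26.9 − 19.5)/2 = 3.7 m; q_6 = 0.42 × 1.13 × 3.7 = 1.756 m³/s
Stations 1, 7 contribute zero (depth or velocity is 0).
Q = Σ qᵢ = 8.291 m³/s

8.29 m³/s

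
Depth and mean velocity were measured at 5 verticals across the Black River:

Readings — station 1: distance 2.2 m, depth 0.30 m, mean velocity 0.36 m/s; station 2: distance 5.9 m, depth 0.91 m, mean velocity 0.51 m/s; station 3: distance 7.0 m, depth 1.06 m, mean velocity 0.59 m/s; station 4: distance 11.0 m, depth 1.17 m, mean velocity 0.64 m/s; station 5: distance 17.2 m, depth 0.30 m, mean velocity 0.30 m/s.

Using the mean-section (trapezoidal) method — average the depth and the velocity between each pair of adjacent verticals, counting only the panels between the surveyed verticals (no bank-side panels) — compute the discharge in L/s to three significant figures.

Panel 1-2: Δb = 3.7 m, d̄ = (0.30+0.91)/2 = 0.605, v̄ = (0.36+0.51)/2 = 0.435 → q = 3.7×0.605×0.435 = 0.9737 m³/s
Panel 2-3: Δb = 1.1 m, d̄ = (0.91+1.06)/2 = 0.985, v̄ = (0.51+0.59)/2 = 0.55 → q = 1.1×0.985×0.55 = 0.5959 m³/s
Panel 3-4: Δb = 4 m, d̄ = (1.06+1.17)/2 = 1.115, v̄ = (0.59+0.64)/2 = 0.615 → q = 4×1.115×0.615 = 2.743 m³/s
Panel 4-5: Δb = 6.2 m, d̄ = (1.17+0.30)/2 = 0.735, v̄ = (0.64+0.30)/2 = 0.47 → q = 6.2×0.735×0.47 = 2.142 m³/s
Q = Σ q = 6.454 m³/s
= 6.454 × 1000 = 6454 L/s

6450 L/s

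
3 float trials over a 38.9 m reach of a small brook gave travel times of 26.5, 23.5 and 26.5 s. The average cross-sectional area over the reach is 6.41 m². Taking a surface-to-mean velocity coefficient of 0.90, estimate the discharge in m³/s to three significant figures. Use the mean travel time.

t̄ = (26.5 + 23.5 + 26.5) / 3 = 25.5 s
v_surface = L / t̄ = 38.9 / 25.5 = 1.525 m/s
v_mean = 0.90 × 1.525 = 1.373 m/s
Q = A × v_mean = 6.41 × 1.373 = 8.801 m³/s

8.80 m³/s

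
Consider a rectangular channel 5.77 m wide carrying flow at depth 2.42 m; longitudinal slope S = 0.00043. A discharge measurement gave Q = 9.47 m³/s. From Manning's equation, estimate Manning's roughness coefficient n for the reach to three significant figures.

0.0367

A = b·y = 5.77 × 2.42 = 13.96 m²
P = b + 2y = 5.77 + 2×2.42 = 10.61 m
R = A/P = 13.96/10.61 = 1.316 m
n = (1/Q)·A·R^(2/3)·S^(1/2) = (1/9.47) × 13.96 × 1.201 × 0.02074 = 0.03672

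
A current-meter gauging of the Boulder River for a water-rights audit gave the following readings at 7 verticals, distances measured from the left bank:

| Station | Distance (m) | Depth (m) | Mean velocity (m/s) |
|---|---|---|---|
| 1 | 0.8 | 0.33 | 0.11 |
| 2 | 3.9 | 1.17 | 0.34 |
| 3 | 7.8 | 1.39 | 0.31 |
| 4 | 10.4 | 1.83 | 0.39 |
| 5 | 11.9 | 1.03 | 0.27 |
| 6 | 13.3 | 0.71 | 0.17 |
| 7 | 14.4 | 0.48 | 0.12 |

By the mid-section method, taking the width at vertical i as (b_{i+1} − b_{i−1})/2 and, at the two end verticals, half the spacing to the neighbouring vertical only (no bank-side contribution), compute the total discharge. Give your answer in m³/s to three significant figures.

w_1 = (3.9 − 0.8)/2 = 1.55 m; q_1 = 0.11 × 0.33 × 1.55 = 0.05627 m³/s
w_2 = (7.8 − 0.8)/2 = 3.5 m; q_2 = 0.34 × 1.17 × 3.5 = 1.392 m³/s
w_3 = (10.4 − 3.9)/2 = 3.25 m; q_3 = 0.31 × 1.39 × 3.25 = 1.400 m³/s
w_4 = (11.9 − 7.8)/2 = 2.05 m; q_4 = 0.39 × 1.83 × 2.05 = 1.463 m³/s
w_5 = (13.3 − 10.4)/2 = 1.45 m; q_5 = 0.27 × 1.03 × 1.45 = 0.4032 m³/s
w_6 = (14.4 − 11.9)/2 = 1.25 m; q_6 = 0.17 × 0.71 × 1.25 = 0.1509 m³/s
w_7 = (14.4 − 13.3)/2 = 0.55 m; q_7 = 0.12 × 0.48 × 0.55 = 0.03168 m³/s
Q = Σ qᵢ = 4.898 m³/s

4.90 m³/s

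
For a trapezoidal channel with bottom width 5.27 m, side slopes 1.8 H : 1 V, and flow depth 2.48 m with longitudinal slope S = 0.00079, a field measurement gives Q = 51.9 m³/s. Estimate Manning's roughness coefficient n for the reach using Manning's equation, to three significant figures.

0.0176

A = (b + z·y)·y = (5.27 + 1.8×2.48)×2.48 = 24.14 m²
P = b + 2y√(1+z²) = 5.27 + 2×2.48×√(1+1.8²) = 15.48 m
R = A/P = 24.14/15.48 = 1.559 m
n = (1/Q)·A·R^(2/3)·S^(1/2) = (1/51.9) × 24.14 × 1.345 × 0.02811 = 0.01758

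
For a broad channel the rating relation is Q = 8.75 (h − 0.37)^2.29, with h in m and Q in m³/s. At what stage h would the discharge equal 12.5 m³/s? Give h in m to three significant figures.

h − h₀ = (Q/C)^(1/b) = (12.5/8.75)^(1/2.29) = 1.169 m
h = 0.37 + 1.169 = 1.539 m

1.54 m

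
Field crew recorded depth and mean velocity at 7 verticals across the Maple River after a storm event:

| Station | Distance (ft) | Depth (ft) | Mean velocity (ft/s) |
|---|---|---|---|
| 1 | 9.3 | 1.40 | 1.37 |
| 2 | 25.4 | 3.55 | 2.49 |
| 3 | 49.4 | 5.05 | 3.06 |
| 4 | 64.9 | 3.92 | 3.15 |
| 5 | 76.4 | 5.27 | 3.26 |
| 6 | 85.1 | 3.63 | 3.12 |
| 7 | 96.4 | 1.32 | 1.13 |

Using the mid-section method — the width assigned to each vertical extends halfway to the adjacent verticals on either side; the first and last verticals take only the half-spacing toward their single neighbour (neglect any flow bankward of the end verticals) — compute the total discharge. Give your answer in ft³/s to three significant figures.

960 ft³/s

w_1 = (25.4 − 9.3)/2 = 8.05 ft; q_1 = 1.37 × 1.40 × 8.05 = 15.44 ft³/s
w_2 = (49.4 − 9.3)/2 = 20.05 ft; q_2 = 2.49 × 3.55 × 20.05 = 177.2 ft³/s
w_3 = (64.9 − 25.4)/2 = 19.75 ft; q_3 = 3.06 × 5.05 × 19.75 = 305.2 ft³/s
w_4 = (76.4 − 49.4)/2 = 13.5 ft; q_4 = 3.15 × 3.92 × 13.5 = 166.7 ft³/s
w_5 = (85.1 − 64.9)/2 = 10.1 ft; q_5 = 3.26 × 5.27 × 10.1 = 173.5 ft³/s
w_6 = (96.4 − 76.4)/2 = 10 ft; q_6 = 3.12 × 3.63 × 10 = 113.3 ft³/s
w_7 = (96.4 − 85.1)/2 = 5.65 ft; q_7 = 1.13 × 1.32 × 5.65 = 8.428 ft³/s
Q = Σ qᵢ = 959.8 ft³/s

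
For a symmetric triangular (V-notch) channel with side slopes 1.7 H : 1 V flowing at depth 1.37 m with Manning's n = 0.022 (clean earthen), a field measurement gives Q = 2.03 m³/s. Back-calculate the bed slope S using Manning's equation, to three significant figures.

A = z·y² = 1.7×1.37² = 3.191 m²
P = 2y√(1+z²) = 2×1.37×√(1+1.7²) = 5.404 m
R = A/P = 3.191/5.404 = 0.5904 m
S = (Q·n / (1·A·R^(2/3)))² = (2.03×0.022 / (1×3.191×0.7038))² = 0.0003955

0.000396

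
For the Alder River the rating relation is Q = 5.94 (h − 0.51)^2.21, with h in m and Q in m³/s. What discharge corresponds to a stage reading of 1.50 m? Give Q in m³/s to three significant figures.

5.81 m³/s

Q = 5.94 × (1.50 − 0.51)^2.21 = 5.94 × 0.99^2.21 = 5.810 m³/s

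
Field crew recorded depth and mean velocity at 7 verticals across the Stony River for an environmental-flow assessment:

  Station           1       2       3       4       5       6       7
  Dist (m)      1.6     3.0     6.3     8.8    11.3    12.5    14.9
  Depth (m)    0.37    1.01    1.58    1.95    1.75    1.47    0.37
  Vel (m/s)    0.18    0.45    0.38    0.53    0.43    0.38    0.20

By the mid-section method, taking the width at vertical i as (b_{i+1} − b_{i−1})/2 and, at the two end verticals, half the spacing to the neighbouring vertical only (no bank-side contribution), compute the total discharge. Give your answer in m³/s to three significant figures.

w_1 = (3.0 − 1.6)/2 = 0.7 m; q_1 = 0.18 × 0.37 × 0.7 = 0.04662 m³/s
w_2 = (6.3 − 1.6)/2 = 2.35 m; q_2 = 0.45 × 1.01 × 2.35 = 1.068 m³/s
w_3 = (8.8 − 3.0)/2 = 2.9 m; q_3 = 0.38 × 1.58 × 2.9 = 1.741 m³/s
w_4 = (11.3 − 6.3)/2 = 2.5 m; q_4 = 0.53 × 1.95 × 2.5 = 2.584 m³/s
w_5 = (12.5 − 8.8)/2 = 1.85 m; q_5 = 0.43 × 1.75 × 1.85 = 1.392 m³/s
w_6 = (14.9 − 11.3)/2 = 1.8 m; q_6 = 0.38 × 1.47 × 1.8 = 1.005 m³/s
w_7 = (14.9 − 12.5)/2 = 1.2 m; q_7 = 0.20 × 0.37 × 1.2 = 0.08880 m³/s
Q = Σ qᵢ = 7.926 m³/s

7.93 m³/s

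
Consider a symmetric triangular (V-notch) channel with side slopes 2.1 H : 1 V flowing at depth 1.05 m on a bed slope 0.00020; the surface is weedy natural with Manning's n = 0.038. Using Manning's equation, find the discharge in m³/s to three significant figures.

A = z·y² = 2.1×1.05² = 2.315 m²
P = 2y√(1+z²) = 2×1.05×√(1+2.1²) = 4.884 m
R = A/P = 2.315/4.884 = 0.4740 m
Q = (1/n)·A·R^(2/3)·S^(1/2) = (1/0.038) × 2.315 × 0.4740^(2/3) × 0.00020^(1/2) = 0.5238 m³/s

0.524 m³/s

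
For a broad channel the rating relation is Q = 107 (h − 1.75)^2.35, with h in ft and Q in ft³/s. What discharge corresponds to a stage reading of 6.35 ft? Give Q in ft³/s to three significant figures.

3860 ft³/s

Q = 107 × (6.35 − 1.75)^2.35 = 107 × 4.6^2.35 = 3862 ft³/s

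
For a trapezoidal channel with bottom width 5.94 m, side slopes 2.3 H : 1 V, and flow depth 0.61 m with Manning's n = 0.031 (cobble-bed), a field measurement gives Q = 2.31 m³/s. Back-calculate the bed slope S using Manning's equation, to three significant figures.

A = (b + z·y)·y = (5.94 + 2.3×0.61)×0.61 = 4.479 m²
P = b + 2y√(1+z²) = 5.94 + 2×0.61×√(1+2.3²) = 9.000 m
R = A/P = 4.479/9.000 = 0.4977 m
S = (Q·n / (1·A·R^(2/3)))² = (2.31×0.031 / (1×4.479×0.6280))² = 0.0006480

0.000648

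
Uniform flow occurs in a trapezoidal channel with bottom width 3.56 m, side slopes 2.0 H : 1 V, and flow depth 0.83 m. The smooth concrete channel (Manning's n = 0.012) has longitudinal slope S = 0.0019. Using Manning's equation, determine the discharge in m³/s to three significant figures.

11.1 m³/s

A = (b + z·y)·y = (3.56 + 2.0×0.83)×0.83 = 4.333 m²
P = b + 2y√(1+z²) = 3.56 + 2×0.83×√(1+2.0²) = 7.272 m
R = A/P = 4.333/7.272 = 0.5958 m
Q = (1/n)·A·R^(2/3)·S^(1/2) = (1/0.012) × 4.333 × 0.5958^(2/3) × 0.0019^(1/2) = 11.14 m³/s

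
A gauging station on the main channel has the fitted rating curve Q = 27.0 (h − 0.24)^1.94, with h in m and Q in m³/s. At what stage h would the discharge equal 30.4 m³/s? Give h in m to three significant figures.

h − h₀ = (Q/C)^(1/b) = (30.4/27.0)^(1/1.94) = 1.063 m
h = 0.24 + 1.063 = 1.303 m

1.30 m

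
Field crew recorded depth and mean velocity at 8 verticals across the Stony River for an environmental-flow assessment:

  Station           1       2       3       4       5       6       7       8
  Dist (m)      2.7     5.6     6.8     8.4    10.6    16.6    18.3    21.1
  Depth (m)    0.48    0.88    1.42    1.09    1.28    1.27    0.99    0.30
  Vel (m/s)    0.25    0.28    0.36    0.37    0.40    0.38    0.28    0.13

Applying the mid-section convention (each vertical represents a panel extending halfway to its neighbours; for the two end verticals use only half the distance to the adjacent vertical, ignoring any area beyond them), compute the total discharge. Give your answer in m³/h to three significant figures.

24500 m³/h

w_1 = (5.6 − 2.7)/2 = 1.45 m; q_1 = 0.25 × 0.48 × 1.45 = 0.1740 m³/s
w_2 = (6.8 − 2.7)/2 = 2.05 m; q_2 = 0.28 × 0.88 × 2.05 = 0.5051 m³/s
w_3 = (8.4 − 5.6)/2 = 1.4 m; q_3 = 0.36 × 1.42 × 1.4 = 0.7157 m³/s
w_4 = (10.6 − 6.8)/2 = 1.9 m; q_4 = 0.37 × 1.09 × 1.9 = 0.7663 m³/s
w_5 = (16.6 − 8.4)/2 = 4.1 m; q_5 = 0.40 × 1.28 × 4.1 = 2.099 m³/s
w_6 = (18.3 − 10.6)/2 = 3.85 m; q_6 = 0.38 × 1.27 × 3.85 = 1.858 m³/s
w_7 = (21.1 − 16.6)/2 = 2.25 m; q_7 = 0.28 × 0.99 × 2.25 = 0.6237 m³/s
w_8 = (21.1 − 18.3)/2 = 1.4 m; q_8 = 0.13 × 0.30 × 1.4 = 0.05460 m³/s
Q = Σ qᵢ = 6.797 m³/s
= 6.797 × 3600 = 24470 m³/h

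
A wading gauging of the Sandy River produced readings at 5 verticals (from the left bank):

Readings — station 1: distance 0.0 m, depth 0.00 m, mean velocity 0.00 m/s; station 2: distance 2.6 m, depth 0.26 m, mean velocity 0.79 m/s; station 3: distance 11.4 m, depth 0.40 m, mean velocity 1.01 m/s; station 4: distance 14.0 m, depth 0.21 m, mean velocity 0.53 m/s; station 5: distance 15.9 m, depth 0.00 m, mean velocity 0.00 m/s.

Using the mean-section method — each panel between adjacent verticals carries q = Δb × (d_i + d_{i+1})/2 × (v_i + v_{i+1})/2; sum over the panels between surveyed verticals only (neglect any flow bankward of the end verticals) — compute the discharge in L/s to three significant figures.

3410 L/s

Panel 1-2: Δb = 2.6 m, d̄ = (0.00+0.26)/2 = 0.13, v̄ = (0.00+0.79)/2 = 0.395 → q = 2.6×0.13×0.395 = 0.1335 m³/s
Panel 2-3: Δb = 8.8 m, d̄ = (0.26+0.40)/2 = 0.33, v̄ = (0.79+1.01)/2 = 0.9 → q = 8.8×0.33×0.9 = 2.614 m³/s
Panel 3-4: Δb = 2.6 m, d̄ = (0.40+0.21)/2 = 0.305, v̄ = (1.01+0.53)/2 = 0.77 → q = 2.6×0.305×0.77 = 0.6106 m³/s
Panel 4-5: Δb = 1.9 m, d̄ = (0.21+0.00)/2 = 0.105, v̄ = (0.53+0.00)/2 = 0.265 → q = 1.9×0.105×0.265 = 0.05287 m³/s
Q = Σ q = 3.411 m³/s
= 3.411 × 1000 = 3411 L/s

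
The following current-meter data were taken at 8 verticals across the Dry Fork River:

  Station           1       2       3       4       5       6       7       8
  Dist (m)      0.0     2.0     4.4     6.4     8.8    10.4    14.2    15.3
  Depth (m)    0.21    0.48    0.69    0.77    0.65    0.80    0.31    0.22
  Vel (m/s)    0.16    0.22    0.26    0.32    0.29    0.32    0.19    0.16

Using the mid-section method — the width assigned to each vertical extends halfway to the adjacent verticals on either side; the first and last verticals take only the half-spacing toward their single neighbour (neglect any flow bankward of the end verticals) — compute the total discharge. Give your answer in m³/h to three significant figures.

w_1 = (2.0 − 0.0)/2 = 1 m; q_1 = 0.16 × 0.21 × 1 = 0.03360 m³/s
w_2 = (4.4 − 0.0)/2 = 2.2 m; q_2 = 0.22 × 0.48 × 2.2 = 0.2323 m³/s
w_3 = (6.4 − 2.0)/2 = 2.2 m; q_3 = 0.26 × 0.69 × 2.2 = 0.3947 m³/s
w_4 = (8.8 − 4.4)/2 = 2.2 m; q_4 = 0.32 × 0.77 × 2.2 = 0.5421 m³/s
w_5 = (10.4 − 6.4)/2 = 2 m; q_5 = 0.29 × 0.65 × 2 = 0.3770 m³/s
w_6 = (14.2 − 8.8)/2 = 2.7 m; q_6 = 0.32 × 0.80 × 2.7 = 0.6912 m³/s
w_7 = (15.3 − 10.4)/2 = 2.45 m; q_7 = 0.19 × 0.31 × 2.45 = 0.1443 m³/s
w_8 = (15.3 − 14.2)/2 = 0.55 m; q_8 = 0.16 × 0.22 × 0.55 = 0.01936 m³/s
Q = Σ qᵢ = 2.435 m³/s
= 2.435 × 3600 = 8764 m³/h

8760 m³/h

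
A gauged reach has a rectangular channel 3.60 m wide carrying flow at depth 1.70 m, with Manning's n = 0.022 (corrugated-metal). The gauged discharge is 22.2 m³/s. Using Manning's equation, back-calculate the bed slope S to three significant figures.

A = b·y = 3.60 × 1.70 = 6.120 m²
P = b + 2y = 3.60 + 2×1.70 = 7.000 m
R = A/P = 6.120/7.000 = 0.8743 m
S = (Q·n / (1·A·R^(2/3)))² = (22.2×0.022 / (1×6.120×0.9143))² = 0.007618

0.00762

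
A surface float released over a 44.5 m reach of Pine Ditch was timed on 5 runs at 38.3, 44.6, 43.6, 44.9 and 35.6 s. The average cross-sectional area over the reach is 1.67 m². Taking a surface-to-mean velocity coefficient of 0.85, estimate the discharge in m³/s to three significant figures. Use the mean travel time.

t̄ = (38.3 + 44.6 + 43.6 + 44.9 + 35.6) / 5 = 41.4 s
v_surface = L / t̄ = 44.5 / 41.4 = 1.075 m/s
v_mean = 0.85 × 1.075 = 0.9136 m/s
Q = A × v_mean = 1.67 × 0.9136 = 1.526 m³/s

1.53 m³/s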